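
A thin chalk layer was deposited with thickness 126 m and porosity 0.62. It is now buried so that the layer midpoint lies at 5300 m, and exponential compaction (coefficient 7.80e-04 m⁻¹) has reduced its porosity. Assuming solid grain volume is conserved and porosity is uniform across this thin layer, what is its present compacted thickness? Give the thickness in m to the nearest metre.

Working in km (1 km = 1000 m; c in km⁻¹ = c in m⁻¹ × 1000):
Porosity at 5.3 km: n = 0.62·exp(−0.78×5.3) = 0.0099
Solid-volume conservation: h(1−n) = h₀(1−n₀) ⇒ h = h₀·(1−n₀)/(1−n)
h = 0.126 × (1 − 0.62)/(1 − 0.0099) = 0.126 × 0.3838 = 0.0484 km

48 m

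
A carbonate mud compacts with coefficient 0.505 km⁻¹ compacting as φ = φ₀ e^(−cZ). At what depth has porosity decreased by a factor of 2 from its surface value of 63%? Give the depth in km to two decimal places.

1.37 km

φ/φ₀ = 1/2 ⇒ exp(−c·Z) = 1/2 ⇒ Z = ln(2) / c
Z = 0.6931 / 0.505 = 1.373 km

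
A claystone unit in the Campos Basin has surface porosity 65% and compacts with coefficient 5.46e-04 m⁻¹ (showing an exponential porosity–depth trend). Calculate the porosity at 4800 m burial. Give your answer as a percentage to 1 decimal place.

Working in km (1 km = 1000 m; k in km⁻¹ = k in m⁻¹ × 1000):
n = n₀·exp(−k·d) = 0.65 × exp(−0.546 × 4.8) = 0.65 × exp(−2.621)
  = 0.65 × 0.0727 = 0.0473

4.7%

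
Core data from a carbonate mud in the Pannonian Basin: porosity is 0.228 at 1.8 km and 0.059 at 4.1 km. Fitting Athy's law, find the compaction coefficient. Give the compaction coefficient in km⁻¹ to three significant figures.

Athy: n(d) = n₀ e^(−cd) ⇒ n₁/n₂ = e^{c(d₂−d₁)} ⇒ c = ln(n₁/n₂)/(d₂−d₁)
c = ln(0.228/0.059) / (4.1 − 1.8) = ln(3.864) / 2.3 = 1.3518 / 2.3 = 0.5877 km⁻¹

0.588 km⁻¹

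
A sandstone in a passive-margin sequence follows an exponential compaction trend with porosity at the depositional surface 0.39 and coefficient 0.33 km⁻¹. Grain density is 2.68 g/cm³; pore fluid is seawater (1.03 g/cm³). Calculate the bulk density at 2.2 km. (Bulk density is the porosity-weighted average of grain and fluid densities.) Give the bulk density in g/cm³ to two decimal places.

2.37 g/cm³

Porosity at depth: n = 0.39·exp(−0.33×2.2) = 0.39×0.4838 = 0.1887
Bulk density: ρ_b = (1−n)ρ_g + n·ρ_f = 0.8113×2.68 + 0.1887×1.03
       = 2.174 + 0.194 = 2.369 g/cm³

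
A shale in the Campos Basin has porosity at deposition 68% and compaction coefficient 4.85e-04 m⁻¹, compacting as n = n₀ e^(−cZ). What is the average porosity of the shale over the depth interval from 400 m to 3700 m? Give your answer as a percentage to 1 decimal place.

Working in km (1 km = 1000 m; c in km⁻¹ = c in m⁻¹ × 1000):
⟨n⟩ = (1/(Z₂−Z₁)) ∫ n₀ e^(−cZ) dZ = n₀·(e^(−c·Z₁) − e^(−c·Z₂)) / (c·(Z₂−Z₁))
e^(−0.485×0.4) = 0.8237; e^(−0.485×3.7) = 0.1662
⟨n⟩ = 0.68 × (0.8237 − 0.1662) / (0.485 × 3.3) = 0.68 × 0.4108 = 0.2793

27.9%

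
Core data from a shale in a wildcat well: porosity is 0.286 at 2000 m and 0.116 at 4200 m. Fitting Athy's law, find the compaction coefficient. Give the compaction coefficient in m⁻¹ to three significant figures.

0.000410 m⁻¹

Working in km (1 km = 1000 m; β in km⁻¹ = β in m⁻¹ × 1000):
Athy: n(d) = n₀ e^(−βd) ⇒ n₁/n₂ = e^{β(d₂−d₁)} ⇒ β = ln(n₁/n₂)/(d₂−d₁)
β = ln(0.286/0.116) / (4.2 − 2) = ln(2.466) / 2.2 = 0.9024 / 2.2 = 0.4102 km⁻¹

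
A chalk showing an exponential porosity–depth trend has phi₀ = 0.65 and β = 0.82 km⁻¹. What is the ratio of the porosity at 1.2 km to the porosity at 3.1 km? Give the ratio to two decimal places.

4.75

phi(z₁)/phi(z₂) = e^(−β·z₁)/e^(−β·z₂) = e^{β(z₂−z₁)}
= exp(0.82 × 1.9) = exp(1.558) = 4.7493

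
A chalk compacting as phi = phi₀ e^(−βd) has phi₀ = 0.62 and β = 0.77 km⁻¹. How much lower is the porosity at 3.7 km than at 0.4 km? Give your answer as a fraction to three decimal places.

phi(0.4) = 0.62·e^(−0.77×0.4) = 0.4556
phi(3.7) = 0.62·e^(−0.77×3.7) = 0.0359
Δphi = 0.4556 − 0.0359 = 0.4197

0.420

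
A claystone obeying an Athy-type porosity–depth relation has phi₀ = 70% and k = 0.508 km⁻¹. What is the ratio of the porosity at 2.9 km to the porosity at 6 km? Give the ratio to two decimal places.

4.83

phi(d₁)/phi(d₂) = e^(−k·d₁)/e^(−k·d₂) = e^{k(d₂−d₁)}
= exp(0.508 × 3.1) = exp(1.575) = 4.8298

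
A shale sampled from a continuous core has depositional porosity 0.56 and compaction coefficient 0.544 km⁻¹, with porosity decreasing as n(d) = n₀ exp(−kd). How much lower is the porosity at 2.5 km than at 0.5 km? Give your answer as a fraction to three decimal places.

n(0.5) = 0.56·e^(−0.544×0.5) = 0.4266
n(2.5) = 0.56·e^(−0.544×2.5) = 0.1437
Δn = 0.4266 − 0.1437 = 0.2829

0.283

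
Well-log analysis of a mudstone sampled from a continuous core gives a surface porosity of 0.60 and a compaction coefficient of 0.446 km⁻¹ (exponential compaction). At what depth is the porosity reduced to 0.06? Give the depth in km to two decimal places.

Invert Athy's law: d = ln(φ₀/φ) / c
d = ln(0.6/0.06) / 0.446 = ln(10) / 0.446 = 2.3026 / 0.446 = 5.163 km

5.16 km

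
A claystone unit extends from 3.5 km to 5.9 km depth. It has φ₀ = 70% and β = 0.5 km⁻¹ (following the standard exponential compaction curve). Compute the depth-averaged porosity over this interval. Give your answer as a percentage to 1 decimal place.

⟨φ⟩ = (1/(z₂−z₁)) ∫ φ₀ e^(−βz) dz = φ₀·(e^(−β·z₁) − e^(−β·z₂)) / (β·(z₂−z₁))
e^(−0.5×3.5) = 0.1738; e^(−0.5×5.9) = 0.0523
⟨φ⟩ = 0.7 × (0.1738 − 0.0523) / (0.5 × 2.4) = 0.7 × 0.1012 = 0.0708

7.1%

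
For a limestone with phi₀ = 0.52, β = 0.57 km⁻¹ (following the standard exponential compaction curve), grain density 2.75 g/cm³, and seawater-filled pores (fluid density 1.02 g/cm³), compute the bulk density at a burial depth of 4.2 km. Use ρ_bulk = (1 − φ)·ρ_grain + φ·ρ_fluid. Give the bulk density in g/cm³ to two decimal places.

2.67 g/cm³

Porosity at depth: phi = 0.52·exp(−0.57×4.2) = 0.52×0.0913 = 0.0475
Bulk density: ρ_b = (1−phi)ρ_g + phi·ρ_f = 0.9525×2.75 + 0.0475×1.02
       = 2.619 + 0.048 = 2.668 g/cm³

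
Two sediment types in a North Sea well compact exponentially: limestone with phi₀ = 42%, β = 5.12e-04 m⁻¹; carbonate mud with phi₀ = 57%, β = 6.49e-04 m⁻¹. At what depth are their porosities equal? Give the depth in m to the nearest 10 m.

2230 m

Working in km (1 km = 1000 m; β in km⁻¹ = β in m⁻¹ × 1000):
Set phi₀ₐ e^(−βₐd) = phi₀ᵦ e^(−βᵦd) ⇒ ln(phi₀ₐ/phi₀ᵦ) = (βₐ − βᵦ)·d
d = ln(0.42/0.57) / (0.512 − 0.649) = -0.3054 / -0.137 = 2.229 km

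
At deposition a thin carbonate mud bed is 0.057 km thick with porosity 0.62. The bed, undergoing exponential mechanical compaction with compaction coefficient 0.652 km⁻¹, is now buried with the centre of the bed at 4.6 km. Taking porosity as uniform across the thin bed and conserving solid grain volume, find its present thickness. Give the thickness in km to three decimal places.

0.022 km

Porosity at 4.6 km: φ = 0.62·exp(−0.652×4.6) = 0.0309
Solid-volume conservation: h(1−φ) = h₀(1−φ₀) ⇒ h = h₀·(1−φ₀)/(1−φ)
h = 0.057 × (1 − 0.62)/(1 − 0.0309) = 0.057 × 0.3921 = 0.0224 km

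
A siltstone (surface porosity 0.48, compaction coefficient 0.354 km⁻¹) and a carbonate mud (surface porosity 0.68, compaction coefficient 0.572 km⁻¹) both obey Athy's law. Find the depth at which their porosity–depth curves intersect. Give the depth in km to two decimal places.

Set phi₀ₐ e^(−kₐZ) = phi₀ᵦ e^(−kᵦZ) ⇒ ln(phi₀ₐ/phi₀ᵦ) = (kₐ − kᵦ)·Z
Z = ln(0.48/0.68) / (0.354 − 0.572) = -0.3483 / -0.218 = 1.598 km

1.60 km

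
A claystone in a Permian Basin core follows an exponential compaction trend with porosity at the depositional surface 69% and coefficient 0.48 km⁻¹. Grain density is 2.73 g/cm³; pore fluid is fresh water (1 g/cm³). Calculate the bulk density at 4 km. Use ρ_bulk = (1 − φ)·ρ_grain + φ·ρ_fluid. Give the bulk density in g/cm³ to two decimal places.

2.55 g/cm³

Porosity at depth: n = 0.69·exp(−0.48×4) = 0.69×0.1466 = 0.1012
Bulk density: ρ_b = (1−n)ρ_g + n·ρ_f = 0.8988×2.73 + 0.1012×1
       = 2.454 + 0.101 = 2.555 g/cm³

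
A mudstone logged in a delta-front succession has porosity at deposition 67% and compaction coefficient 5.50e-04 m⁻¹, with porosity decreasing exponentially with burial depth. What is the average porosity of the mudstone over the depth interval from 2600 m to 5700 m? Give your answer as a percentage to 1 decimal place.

7.7%

Working in km (1 km = 1000 m; β in km⁻¹ = β in m⁻¹ × 1000):
⟨φ⟩ = (1/(d₂−d₁)) ∫ φ₀ e^(−βd) dd = φ₀·(e^(−β·d₁) − e^(−β·d₂)) / (β·(d₂−d₁))
e^(−0.55×2.6) = 0.2393; e^(−0.55×5.7) = 0.0435
⟨φ⟩ = 0.67 × (0.2393 − 0.0435) / (0.55 × 3.1) = 0.67 × 0.1148 = 0.0769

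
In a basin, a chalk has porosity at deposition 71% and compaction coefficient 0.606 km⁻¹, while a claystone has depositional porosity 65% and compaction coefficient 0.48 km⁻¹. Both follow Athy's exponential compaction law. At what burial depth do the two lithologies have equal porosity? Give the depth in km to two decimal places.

Set phi₀ₐ e^(−cₐd) = phi₀ᵦ e^(−cᵦd) ⇒ ln(phi₀ₐ/phi₀ᵦ) = (cₐ − cᵦ)·d
d = ln(0.71/0.65) / (0.606 − 0.48) = 0.0883 / 0.126 = 0.701 km

0.70 km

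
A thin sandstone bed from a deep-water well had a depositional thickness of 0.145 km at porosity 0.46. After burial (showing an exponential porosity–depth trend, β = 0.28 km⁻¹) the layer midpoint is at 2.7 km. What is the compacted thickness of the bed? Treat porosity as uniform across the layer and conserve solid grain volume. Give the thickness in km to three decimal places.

Porosity at 2.7 km: n = 0.46·exp(−0.28×2.7) = 0.2160
Solid-volume conservation: h(1−n) = h₀(1−n₀) ⇒ h = h₀·(1−n₀)/(1−n)
h = 0.145 × (1 − 0.46)/(1 − 0.2160) = 0.145 × 0.6888 = 0.0999 km

0.100 km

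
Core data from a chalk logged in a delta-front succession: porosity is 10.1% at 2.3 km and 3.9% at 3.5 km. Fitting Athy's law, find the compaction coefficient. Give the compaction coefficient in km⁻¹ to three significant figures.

0.793 km⁻¹

Athy: φ(d) = φ₀ e^(−βd) ⇒ φ₁/φ₂ = e^{β(d₂−d₁)} ⇒ β = ln(φ₁/φ₂)/(d₂−d₁)
β = ln(0.101/0.039) / (3.5 − 2.3) = ln(2.59) / 1.2 = 0.9516 / 1.2 = 0.793 km⁻¹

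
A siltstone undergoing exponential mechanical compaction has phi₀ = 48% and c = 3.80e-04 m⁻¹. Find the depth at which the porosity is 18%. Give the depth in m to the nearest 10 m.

Working in km (1 km = 1000 m; c in km⁻¹ = c in m⁻¹ × 1000):
Invert Athy's law: d = ln(phi₀/phi) / c
d = ln(0.48/0.18) / 0.38 = ln(2.667) / 0.38 = 0.9808 / 0.38 = 2.581 km

2580 m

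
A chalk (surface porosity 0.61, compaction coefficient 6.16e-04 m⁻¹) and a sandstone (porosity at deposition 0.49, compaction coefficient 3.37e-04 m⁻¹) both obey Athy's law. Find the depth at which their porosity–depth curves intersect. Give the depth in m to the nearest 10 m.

790 m

Working in km (1 km = 1000 m; β in km⁻¹ = β in m⁻¹ × 1000):
Set phi₀ₐ e^(−βₐd) = phi₀ᵦ e^(−βᵦd) ⇒ ln(phi₀ₐ/phi₀ᵦ) = (βₐ − βᵦ)·d
d = ln(0.61/0.49) / (0.616 − 0.337) = 0.2191 / 0.279 = 0.785 km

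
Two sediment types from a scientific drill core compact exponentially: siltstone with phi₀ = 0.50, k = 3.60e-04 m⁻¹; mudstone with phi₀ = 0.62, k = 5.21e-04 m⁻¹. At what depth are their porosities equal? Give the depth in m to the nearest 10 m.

1340 m

Working in km (1 km = 1000 m; k in km⁻¹ = k in m⁻¹ × 1000):
Set phi₀ₐ e^(−kₐz) = phi₀ᵦ e^(−kᵦz) ⇒ ln(phi₀ₐ/phi₀ᵦ) = (kₐ − kᵦ)·z
z = ln(0.5/0.62) / (0.36 − 0.521) = -0.2151 / -0.161 = 1.336 km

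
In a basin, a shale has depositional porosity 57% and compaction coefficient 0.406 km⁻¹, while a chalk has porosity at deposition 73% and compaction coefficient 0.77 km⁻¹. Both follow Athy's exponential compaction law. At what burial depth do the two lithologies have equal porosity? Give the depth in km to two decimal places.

0.68 km

Set φ₀ₐ e^(−βₐd) = φ₀ᵦ e^(−βᵦd) ⇒ ln(φ₀ₐ/φ₀ᵦ) = (βₐ − βᵦ)·d
d = ln(0.57/0.73) / (0.406 − 0.77) = -0.2474 / -0.364 = 0.680 km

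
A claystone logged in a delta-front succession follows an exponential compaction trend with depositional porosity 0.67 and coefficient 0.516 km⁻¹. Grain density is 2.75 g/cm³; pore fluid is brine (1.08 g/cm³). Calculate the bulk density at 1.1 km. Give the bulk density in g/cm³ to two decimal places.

Porosity at depth: φ = 0.67·exp(−0.516×1.1) = 0.67×0.5669 = 0.3798
Bulk density: ρ_b = (1−φ)ρ_g + φ·ρ_f = 0.6202×2.75 + 0.3798×1.08
       = 1.706 + 0.410 = 2.116 g/cm³

2.12 g/cm³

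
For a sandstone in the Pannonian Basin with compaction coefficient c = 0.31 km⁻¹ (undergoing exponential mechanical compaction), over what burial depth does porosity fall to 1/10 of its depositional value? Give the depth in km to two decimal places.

n/n₀ = 1/10 ⇒ exp(−c·z) = 1/10 ⇒ z = ln(10) / c
z = 2.3026 / 0.31 = 7.428 km

7.43 km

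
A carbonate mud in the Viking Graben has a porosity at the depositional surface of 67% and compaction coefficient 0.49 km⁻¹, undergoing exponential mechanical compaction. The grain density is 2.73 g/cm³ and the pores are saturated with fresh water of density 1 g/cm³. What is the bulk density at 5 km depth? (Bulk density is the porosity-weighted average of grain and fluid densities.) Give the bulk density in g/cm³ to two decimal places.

Porosity at depth: n = 0.67·exp(−0.49×5) = 0.67×0.0863 = 0.0578
Bulk density: ρ_b = (1−n)ρ_g + n·ρ_f = 0.9422×2.73 + 0.0578×1
       = 2.572 + 0.058 = 2.630 g/cm³

2.63 g/cm³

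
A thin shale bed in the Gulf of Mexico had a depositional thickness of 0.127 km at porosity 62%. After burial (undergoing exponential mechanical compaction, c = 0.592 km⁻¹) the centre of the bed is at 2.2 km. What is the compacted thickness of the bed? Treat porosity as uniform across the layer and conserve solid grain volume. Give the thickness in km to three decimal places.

0.058 km

Porosity at 2.2 km: n = 0.62·exp(−0.592×2.2) = 0.1686
Solid-volume conservation: h(1−n) = h₀(1−n₀) ⇒ h = h₀·(1−n₀)/(1−n)
h = 0.127 × (1 − 0.62)/(1 − 0.1686) = 0.127 × 0.4570 = 0.0580 km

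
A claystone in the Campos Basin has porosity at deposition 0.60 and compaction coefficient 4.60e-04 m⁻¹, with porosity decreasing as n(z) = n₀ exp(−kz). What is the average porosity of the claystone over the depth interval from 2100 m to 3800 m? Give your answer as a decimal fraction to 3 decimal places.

0.158

Working in km (1 km = 1000 m; k in km⁻¹ = k in m⁻¹ × 1000):
⟨n⟩ = (1/(z₂−z₁)) ∫ n₀ e^(−kz) dz = n₀·(e^(−k·z₁) − e^(−k·z₂)) / (k·(z₂−z₁))
e^(−0.46×2.1) = 0.3806; e^(−0.46×3.8) = 0.1741
⟨n⟩ = 0.6 × (0.3806 − 0.1741) / (0.46 × 1.7) = 0.6 × 0.2640 = 0.1584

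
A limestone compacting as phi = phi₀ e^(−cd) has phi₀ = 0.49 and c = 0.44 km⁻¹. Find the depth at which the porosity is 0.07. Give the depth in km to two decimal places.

Invert Athy's law: d = ln(phi₀/phi) / c
d = ln(0.49/0.07) / 0.44 = ln(7) / 0.44 = 1.9459 / 0.44 = 4.423 km

4.42 km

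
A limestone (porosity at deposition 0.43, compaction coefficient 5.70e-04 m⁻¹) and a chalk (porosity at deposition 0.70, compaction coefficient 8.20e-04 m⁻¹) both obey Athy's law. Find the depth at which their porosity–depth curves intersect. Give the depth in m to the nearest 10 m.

1950 m

Working in km (1 km = 1000 m; c in km⁻¹ = c in m⁻¹ × 1000):
Set n₀ₐ e^(−cₐz) = n₀ᵦ e^(−cᵦz) ⇒ ln(n₀ₐ/n₀ᵦ) = (cₐ − cᵦ)·z
z = ln(0.43/0.7) / (0.57 − 0.82) = -0.4873 / -0.25 = 1.949 km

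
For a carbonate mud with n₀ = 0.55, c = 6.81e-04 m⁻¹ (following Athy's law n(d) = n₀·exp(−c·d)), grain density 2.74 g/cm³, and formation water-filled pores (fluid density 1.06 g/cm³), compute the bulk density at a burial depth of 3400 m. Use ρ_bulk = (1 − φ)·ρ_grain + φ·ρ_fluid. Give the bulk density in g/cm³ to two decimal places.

Working in km (1 km = 1000 m; c in km⁻¹ = c in m⁻¹ × 1000):
Porosity at depth: n = 0.55·exp(−0.681×3.4) = 0.55×0.0987 = 0.0543
Bulk density: ρ_b = (1−n)ρ_g + n·ρ_f = 0.9457×2.74 + 0.0543×1.06
       = 2.591 + 0.058 = 2.649 g/cm³

2.65 g/cm³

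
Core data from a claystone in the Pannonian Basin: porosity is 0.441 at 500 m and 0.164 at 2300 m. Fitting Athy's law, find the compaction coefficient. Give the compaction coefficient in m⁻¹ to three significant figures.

0.000550 m⁻¹

Working in km (1 km = 1000 m; c in km⁻¹ = c in m⁻¹ × 1000):
Athy: phi(Z) = phi₀ e^(−cZ) ⇒ phi₁/phi₂ = e^{c(Z₂−Z₁)} ⇒ c = ln(phi₁/phi₂)/(Z₂−Z₁)
c = ln(0.441/0.164) / (2.3 − 0.5) = ln(2.689) / 1.8 = 0.9892 / 1.8 = 0.5495 km⁻¹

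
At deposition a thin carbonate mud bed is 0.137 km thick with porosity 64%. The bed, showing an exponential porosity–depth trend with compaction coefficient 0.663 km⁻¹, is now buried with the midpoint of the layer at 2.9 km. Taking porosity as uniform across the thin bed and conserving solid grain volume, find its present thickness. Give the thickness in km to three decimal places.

0.054 km

Porosity at 2.9 km: n = 0.64·exp(−0.663×2.9) = 0.0936
Solid-volume conservation: h(1−n) = h₀(1−n₀) ⇒ h = h₀·(1−n₀)/(1−n)
h = 0.137 × (1 − 0.64)/(1 − 0.0936) = 0.137 × 0.3972 = 0.0544 km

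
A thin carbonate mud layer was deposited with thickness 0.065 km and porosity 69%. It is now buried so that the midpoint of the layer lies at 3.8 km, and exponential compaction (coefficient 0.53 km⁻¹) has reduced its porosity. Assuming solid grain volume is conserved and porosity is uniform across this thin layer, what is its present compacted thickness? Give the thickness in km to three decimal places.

Porosity at 3.8 km: n = 0.69·exp(−0.53×3.8) = 0.0921
Solid-volume conservation: h(1−n) = h₀(1−n₀) ⇒ h = h₀·(1−n₀)/(1−n)
h = 0.065 × (1 − 0.69)/(1 − 0.0921) = 0.065 × 0.3414 = 0.0222 km

0.022 km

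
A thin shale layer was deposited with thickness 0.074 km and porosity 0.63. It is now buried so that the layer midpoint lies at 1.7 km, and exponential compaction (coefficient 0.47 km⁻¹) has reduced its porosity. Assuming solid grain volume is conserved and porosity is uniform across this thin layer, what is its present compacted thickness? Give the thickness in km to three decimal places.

0.038 km

Porosity at 1.7 km: phi = 0.63·exp(−0.47×1.7) = 0.2834
Solid-volume conservation: h(1−phi) = h₀(1−phi₀) ⇒ h = h₀·(1−phi₀)/(1−phi)
h = 0.074 × (1 − 0.63)/(1 − 0.2834) = 0.074 × 0.5163 = 0.0382 km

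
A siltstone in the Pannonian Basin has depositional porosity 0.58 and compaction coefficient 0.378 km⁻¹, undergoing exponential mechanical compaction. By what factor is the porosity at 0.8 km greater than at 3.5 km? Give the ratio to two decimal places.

φ(z₁)/φ(z₂) = e^(−β·z₁)/e^(−β·z₂) = e^{β(z₂−z₁)}
= exp(0.378 × 2.7) = exp(1.021) = 2.7749

2.77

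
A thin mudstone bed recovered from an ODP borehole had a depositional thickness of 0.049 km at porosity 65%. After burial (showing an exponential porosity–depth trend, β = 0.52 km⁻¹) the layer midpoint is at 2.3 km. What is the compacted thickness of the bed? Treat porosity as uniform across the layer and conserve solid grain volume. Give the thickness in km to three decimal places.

Porosity at 2.3 km: φ = 0.65·exp(−0.52×2.3) = 0.1966
Solid-volume conservation: h(1−φ) = h₀(1−φ₀) ⇒ h = h₀·(1−φ₀)/(1−φ)
h = 0.049 × (1 − 0.65)/(1 − 0.1966) = 0.049 × 0.4356 = 0.0213 km

0.021 km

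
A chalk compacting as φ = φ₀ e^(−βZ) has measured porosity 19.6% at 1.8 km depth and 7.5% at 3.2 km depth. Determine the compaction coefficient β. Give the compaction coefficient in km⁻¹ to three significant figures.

0.686 km⁻¹

Athy: φ(Z) = φ₀ e^(−βZ) ⇒ φ₁/φ₂ = e^{β(Z₂−Z₁)} ⇒ β = ln(φ₁/φ₂)/(Z₂−Z₁)
β = ln(0.196/0.075) / (3.2 − 1.8) = ln(2.613) / 1.4 = 0.9606 / 1.4 = 0.6862 km⁻¹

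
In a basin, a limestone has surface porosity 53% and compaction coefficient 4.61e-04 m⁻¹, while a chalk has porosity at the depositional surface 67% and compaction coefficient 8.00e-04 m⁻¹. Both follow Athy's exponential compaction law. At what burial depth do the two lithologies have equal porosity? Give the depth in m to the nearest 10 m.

690 m

Working in km (1 km = 1000 m; c in km⁻¹ = c in m⁻¹ × 1000):
Set phi₀ₐ e^(−cₐz) = phi₀ᵦ e^(−cᵦz) ⇒ ln(phi₀ₐ/phi₀ᵦ) = (cₐ − cᵦ)·z
z = ln(0.53/0.67) / (0.461 − 0.8) = -0.2344 / -0.339 = 0.691 km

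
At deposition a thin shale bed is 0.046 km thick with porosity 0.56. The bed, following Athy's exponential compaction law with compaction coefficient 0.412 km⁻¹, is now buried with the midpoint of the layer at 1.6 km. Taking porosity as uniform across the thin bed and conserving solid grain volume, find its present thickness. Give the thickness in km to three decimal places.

Porosity at 1.6 km: n = 0.56·exp(−0.412×1.6) = 0.2897
Solid-volume conservation: h(1−n) = h₀(1−n₀) ⇒ h = h₀·(1−n₀)/(1−n)
h = 0.046 × (1 − 0.56)/(1 − 0.2897) = 0.046 × 0.6194 = 0.0285 km

0.028 km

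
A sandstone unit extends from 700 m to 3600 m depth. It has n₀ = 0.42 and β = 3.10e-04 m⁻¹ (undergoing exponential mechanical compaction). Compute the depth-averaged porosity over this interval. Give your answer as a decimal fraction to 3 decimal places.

0.223

Working in km (1 km = 1000 m; β in km⁻¹ = β in m⁻¹ × 1000):
⟨n⟩ = (1/(d₂−d₁)) ∫ n₀ e^(−βd) dd = n₀·(e^(−β·d₁) − e^(−β·d₂)) / (β·(d₂−d₁))
e^(−0.31×0.7) = 0.8049; e^(−0.31×3.6) = 0.3276
⟨n⟩ = 0.42 × (0.8049 − 0.3276) / (0.31 × 2.9) = 0.42 × 0.5310 = 0.2230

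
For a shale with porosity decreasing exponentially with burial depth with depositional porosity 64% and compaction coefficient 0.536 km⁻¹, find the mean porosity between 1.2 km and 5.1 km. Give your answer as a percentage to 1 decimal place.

⟨phi⟩ = (1/(d₂−d₁)) ∫ phi₀ e^(−kd) dd = phi₀·(e^(−k·d₁) − e^(−k·d₂)) / (k·(d₂−d₁))
e^(−0.536×1.2) = 0.5256; e^(−0.536×5.1) = 0.0650
⟨phi⟩ = 0.64 × (0.5256 − 0.0650) / (0.536 × 3.9) = 0.64 × 0.2204 = 0.1410

14.1%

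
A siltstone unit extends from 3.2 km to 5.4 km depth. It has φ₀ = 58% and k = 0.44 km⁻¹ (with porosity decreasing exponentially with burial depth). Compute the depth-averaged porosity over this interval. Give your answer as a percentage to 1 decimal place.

⟨φ⟩ = (1/(z₂−z₁)) ∫ φ₀ e^(−kz) dz = φ₀·(e^(−k·z₁) − e^(−k·z₂)) / (k·(z₂−z₁))
e^(−0.44×3.2) = 0.2446; e^(−0.44×5.4) = 0.0929
⟨φ⟩ = 0.58 × (0.2446 − 0.0929) / (0.44 × 2.2) = 0.58 × 0.1567 = 0.0909

9.1%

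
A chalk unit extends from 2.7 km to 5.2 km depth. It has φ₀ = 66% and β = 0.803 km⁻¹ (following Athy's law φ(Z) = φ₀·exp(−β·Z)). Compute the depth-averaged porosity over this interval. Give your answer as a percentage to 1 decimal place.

3.3%

⟨φ⟩ = (1/(Z₂−Z₁)) ∫ φ₀ e^(−βZ) dZ = φ₀·(e^(−β·Z₁) − e^(−β·Z₂)) / (β·(Z₂−Z₁))
e^(−0.803×2.7) = 0.1144; e^(−0.803×5.2) = 0.0154
⟨φ⟩ = 0.66 × (0.1144 − 0.0154) / (0.803 × 2.5) = 0.66 × 0.0493 = 0.0326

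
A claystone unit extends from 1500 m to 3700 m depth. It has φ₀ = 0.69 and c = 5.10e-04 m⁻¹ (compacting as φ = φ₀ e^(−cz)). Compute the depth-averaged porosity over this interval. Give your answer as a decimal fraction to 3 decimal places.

Working in km (1 km = 1000 m; c in km⁻¹ = c in m⁻¹ × 1000):
⟨φ⟩ = (1/(z₂−z₁)) ∫ φ₀ e^(−cz) dz = φ₀·(e^(−c·z₁) − e^(−c·z₂)) / (c·(z₂−z₁))
e^(−0.51×1.5) = 0.4653; e^(−0.51×3.7) = 0.1515
⟨φ⟩ = 0.69 × (0.4653 − 0.1515) / (0.51 × 2.2) = 0.69 × 0.2797 = 0.1930

0.193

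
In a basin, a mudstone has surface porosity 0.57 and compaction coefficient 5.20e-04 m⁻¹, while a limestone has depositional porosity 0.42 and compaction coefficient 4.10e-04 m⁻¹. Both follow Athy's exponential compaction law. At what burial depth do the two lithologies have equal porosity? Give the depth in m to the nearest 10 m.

2780 m

Working in km (1 km = 1000 m; c in km⁻¹ = c in m⁻¹ × 1000):
Set n₀ₐ e^(−cₐZ) = n₀ᵦ e^(−cᵦZ) ⇒ ln(n₀ₐ/n₀ᵦ) = (cₐ − cᵦ)·Z
Z = ln(0.57/0.42) / (0.52 − 0.41) = 0.3054 / 0.11 = 2.776 km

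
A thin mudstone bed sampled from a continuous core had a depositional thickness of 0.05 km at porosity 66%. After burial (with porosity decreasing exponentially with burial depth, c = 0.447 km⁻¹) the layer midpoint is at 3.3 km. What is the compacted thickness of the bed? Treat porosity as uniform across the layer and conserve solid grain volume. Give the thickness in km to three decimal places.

Porosity at 3.3 km: φ = 0.66·exp(−0.447×3.3) = 0.1510
Solid-volume conservation: h(1−φ) = h₀(1−φ₀) ⇒ h = h₀·(1−φ₀)/(1−φ)
h = 0.05 × (1 − 0.66)/(1 − 0.1510) = 0.05 × 0.4005 = 0.0200 km

0.020 km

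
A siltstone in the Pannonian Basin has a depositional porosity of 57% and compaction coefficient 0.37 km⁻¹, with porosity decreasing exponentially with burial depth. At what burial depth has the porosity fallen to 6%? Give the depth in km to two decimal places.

6.08 km

Invert Athy's law: z = ln(φ₀/φ) / k
z = ln(0.57/0.06) / 0.37 = ln(9.5) / 0.37 = 2.2513 / 0.37 = 6.085 km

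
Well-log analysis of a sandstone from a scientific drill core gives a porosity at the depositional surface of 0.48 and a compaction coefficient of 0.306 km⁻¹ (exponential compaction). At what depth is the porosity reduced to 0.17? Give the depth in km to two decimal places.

Invert Athy's law: Z = ln(phi₀/phi) / c
Z = ln(0.48/0.17) / 0.306 = ln(2.824) / 0.306 = 1.0380 / 0.306 = 3.392 km

3.39 km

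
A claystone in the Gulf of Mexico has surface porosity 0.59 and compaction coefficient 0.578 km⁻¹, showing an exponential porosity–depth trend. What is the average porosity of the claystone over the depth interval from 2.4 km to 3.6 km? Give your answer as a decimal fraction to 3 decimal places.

⟨n⟩ = (1/(Z₂−Z₁)) ∫ n₀ e^(−cZ) dZ = n₀·(e^(−c·Z₁) − e^(−c·Z₂)) / (c·(Z₂−Z₁))
e^(−0.578×2.4) = 0.2498; e^(−0.578×3.6) = 0.1248
⟨n⟩ = 0.59 × (0.2498 − 0.1248) / (0.578 × 1.2) = 0.59 × 0.1801 = 0.1063

0.106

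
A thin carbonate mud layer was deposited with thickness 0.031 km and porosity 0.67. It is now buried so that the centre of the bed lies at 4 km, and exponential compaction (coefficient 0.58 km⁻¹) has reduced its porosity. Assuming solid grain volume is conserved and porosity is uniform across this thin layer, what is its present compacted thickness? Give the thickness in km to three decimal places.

Porosity at 4 km: φ = 0.67·exp(−0.58×4) = 0.0658
Solid-volume conservation: h(1−φ) = h₀(1−φ₀) ⇒ h = h₀·(1−φ₀)/(1−φ)
h = 0.031 × (1 − 0.67)/(1 − 0.0658) = 0.031 × 0.3533 = 0.0110 km

0.011 km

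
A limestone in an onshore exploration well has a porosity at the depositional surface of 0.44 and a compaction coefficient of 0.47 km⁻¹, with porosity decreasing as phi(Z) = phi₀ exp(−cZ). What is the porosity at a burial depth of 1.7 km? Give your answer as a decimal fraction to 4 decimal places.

phi = phi₀·exp(−c·Z) = 0.44 × exp(−0.47 × 1.7) = 0.44 × exp(−0.799)
  = 0.44 × 0.4498 = 0.1979

0.1979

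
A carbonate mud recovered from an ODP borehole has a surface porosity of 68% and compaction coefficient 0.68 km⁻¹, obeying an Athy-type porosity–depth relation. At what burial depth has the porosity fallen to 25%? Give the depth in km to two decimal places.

Invert Athy's law: z = ln(φ₀/φ) / β
z = ln(0.68/0.25) / 0.68 = ln(2.72) / 0.68 = 1.0006 / 0.68 = 1.472 km

1.47 km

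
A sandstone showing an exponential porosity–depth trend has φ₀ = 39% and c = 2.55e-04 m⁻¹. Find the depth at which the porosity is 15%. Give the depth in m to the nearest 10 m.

Working in km (1 km = 1000 m; c in km⁻¹ = c in m⁻¹ × 1000):
Invert Athy's law: Z = ln(φ₀/φ) / c
Z = ln(0.39/0.15) / 0.255 = ln(2.6) / 0.255 = 0.9555 / 0.255 = 3.747 km

3750 m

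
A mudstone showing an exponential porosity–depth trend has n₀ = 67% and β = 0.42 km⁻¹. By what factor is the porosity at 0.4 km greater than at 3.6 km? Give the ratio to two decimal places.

3.83

n(d₁)/n(d₂) = e^(−β·d₁)/e^(−β·d₂) = e^{β(d₂−d₁)}
= exp(0.42 × 3.2) = exp(1.344) = 3.8344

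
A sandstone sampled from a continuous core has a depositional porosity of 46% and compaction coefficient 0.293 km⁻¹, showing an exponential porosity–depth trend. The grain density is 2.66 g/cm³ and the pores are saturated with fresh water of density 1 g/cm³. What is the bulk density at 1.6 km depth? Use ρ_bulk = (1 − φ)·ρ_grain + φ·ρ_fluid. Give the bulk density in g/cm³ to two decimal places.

Porosity at depth: phi = 0.46·exp(−0.293×1.6) = 0.46×0.6258 = 0.2878
Bulk density: ρ_b = (1−phi)ρ_g + phi·ρ_f = 0.7122×2.66 + 0.2878×1
       = 1.894 + 0.288 = 2.182 g/cm³

2.18 g/cm³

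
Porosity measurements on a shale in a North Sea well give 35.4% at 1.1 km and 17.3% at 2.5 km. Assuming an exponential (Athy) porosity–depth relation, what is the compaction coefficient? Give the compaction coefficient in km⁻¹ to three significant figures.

0.511 km⁻¹

Athy: phi(z) = phi₀ e^(−βz) ⇒ phi₁/phi₂ = e^{β(z₂−z₁)} ⇒ β = ln(phi₁/phi₂)/(z₂−z₁)
β = ln(0.354/0.173) / (2.5 − 1.1) = ln(2.046) / 1.4 = 0.7160 / 1.4 = 0.5114 km⁻¹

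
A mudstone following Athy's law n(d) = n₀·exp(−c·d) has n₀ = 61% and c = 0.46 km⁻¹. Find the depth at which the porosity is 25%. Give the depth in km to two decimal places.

Invert Athy's law: d = ln(n₀/n) / c
d = ln(0.61/0.25) / 0.46 = ln(2.44) / 0.46 = 0.8920 / 0.46 = 1.939 km

1.94 km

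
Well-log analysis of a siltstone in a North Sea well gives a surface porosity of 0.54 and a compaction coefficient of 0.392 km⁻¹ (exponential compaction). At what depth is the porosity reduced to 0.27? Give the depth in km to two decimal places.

Invert Athy's law: Z = ln(phi₀/phi) / c
Z = ln(0.54/0.27) / 0.392 = ln(2) / 0.392 = 0.6931 / 0.392 = 1.768 km

1.77 km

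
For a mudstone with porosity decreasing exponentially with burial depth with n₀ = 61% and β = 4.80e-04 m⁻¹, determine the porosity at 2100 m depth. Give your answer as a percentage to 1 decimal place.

Working in km (1 km = 1000 m; β in km⁻¹ = β in m⁻¹ × 1000):
n = n₀·exp(−β·Z) = 0.61 × exp(−0.48 × 2.1) = 0.61 × exp(−1.008)
  = 0.61 × 0.3649 = 0.2226

22.3%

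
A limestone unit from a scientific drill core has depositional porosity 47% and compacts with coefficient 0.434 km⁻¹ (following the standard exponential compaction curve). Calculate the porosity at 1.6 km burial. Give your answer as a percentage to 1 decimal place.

n = n₀·exp(−c·z) = 0.47 × exp(−0.434 × 1.6) = 0.47 × exp(−0.6944)
  = 0.47 × 0.4994 = 0.2347

23.5%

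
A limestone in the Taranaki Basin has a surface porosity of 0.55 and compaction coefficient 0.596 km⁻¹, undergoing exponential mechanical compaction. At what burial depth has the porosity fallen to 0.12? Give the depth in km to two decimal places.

Invert Athy's law: d = ln(phi₀/phi) / c
d = ln(0.55/0.12) / 0.596 = ln(4.583) / 0.596 = 1.5224 / 0.596 = 2.554 km

2.55 km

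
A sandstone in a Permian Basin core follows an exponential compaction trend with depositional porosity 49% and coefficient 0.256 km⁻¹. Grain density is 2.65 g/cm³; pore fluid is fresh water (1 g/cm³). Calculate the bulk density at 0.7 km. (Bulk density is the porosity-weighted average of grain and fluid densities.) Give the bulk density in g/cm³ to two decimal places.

1.97 g/cm³

Porosity at depth: n = 0.49·exp(−0.256×0.7) = 0.49×0.8359 = 0.4096
Bulk density: ρ_b = (1−n)ρ_g + n·ρ_f = 0.5904×2.65 + 0.4096×1
       = 1.565 + 0.410 = 1.974 g/cm³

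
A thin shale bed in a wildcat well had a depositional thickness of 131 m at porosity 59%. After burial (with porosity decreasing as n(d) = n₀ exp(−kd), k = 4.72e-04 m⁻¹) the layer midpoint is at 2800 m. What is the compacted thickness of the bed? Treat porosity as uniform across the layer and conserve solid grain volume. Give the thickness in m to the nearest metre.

64 m

Working in km (1 km = 1000 m; k in km⁻¹ = k in m⁻¹ × 1000):
Porosity at 2.8 km: n = 0.59·exp(−0.472×2.8) = 0.1574
Solid-volume conservation: h(1−n) = h₀(1−n₀) ⇒ h = h₀·(1−n₀)/(1−n)
h = 0.131 × (1 − 0.59)/(1 − 0.1574) = 0.131 × 0.4866 = 0.0637 km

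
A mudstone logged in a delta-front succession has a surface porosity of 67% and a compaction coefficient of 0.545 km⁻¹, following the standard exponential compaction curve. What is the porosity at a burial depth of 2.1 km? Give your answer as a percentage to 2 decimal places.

n = n₀·exp(−β·z) = 0.67 × exp(−0.545 × 2.1) = 0.67 × exp(−1.145)
  = 0.67 × 0.3184 = 0.2133

21.33%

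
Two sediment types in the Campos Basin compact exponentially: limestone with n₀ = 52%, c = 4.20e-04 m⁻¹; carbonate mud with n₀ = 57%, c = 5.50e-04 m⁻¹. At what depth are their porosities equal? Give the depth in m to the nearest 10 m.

Working in km (1 km = 1000 m; c in km⁻¹ = c in m⁻¹ × 1000):
Set n₀ₐ e^(−cₐd) = n₀ᵦ e^(−cᵦd) ⇒ ln(n₀ₐ/n₀ᵦ) = (cₐ − cᵦ)·d
d = ln(0.52/0.57) / (0.42 − 0.55) = -0.0918 / -0.13 = 0.706 km

710 m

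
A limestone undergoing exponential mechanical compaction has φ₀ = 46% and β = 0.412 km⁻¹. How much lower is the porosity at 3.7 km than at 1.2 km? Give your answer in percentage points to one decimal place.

18.0 percentage points

φ(1.2) = 0.46·e^(−0.412×1.2) = 0.2806
φ(3.7) = 0.46·e^(−0.412×3.7) = 0.1002
Δφ = 0.2806 − 0.1002 = 0.1804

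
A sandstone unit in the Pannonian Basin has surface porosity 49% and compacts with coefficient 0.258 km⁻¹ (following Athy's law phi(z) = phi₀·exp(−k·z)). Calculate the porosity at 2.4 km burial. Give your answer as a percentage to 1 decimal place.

phi = phi₀·exp(−k·z) = 0.49 × exp(−0.258 × 2.4) = 0.49 × exp(−0.6192)
  = 0.49 × 0.5384 = 0.2638

26.4%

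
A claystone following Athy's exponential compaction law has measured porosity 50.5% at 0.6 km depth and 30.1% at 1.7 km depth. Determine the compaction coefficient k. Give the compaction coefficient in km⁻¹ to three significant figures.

0.470 km⁻¹

Athy: φ(z) = φ₀ e^(−kz) ⇒ φ₁/φ₂ = e^{k(z₂−z₁)} ⇒ k = ln(φ₁/φ₂)/(z₂−z₁)
k = ln(0.505/0.301) / (1.7 − 0.6) = ln(1.678) / 1.1 = 0.5174 / 1.1 = 0.4704 km⁻¹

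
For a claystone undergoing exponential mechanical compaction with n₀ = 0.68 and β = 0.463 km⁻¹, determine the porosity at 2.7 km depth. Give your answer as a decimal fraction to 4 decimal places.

0.1948

n = n₀·exp(−β·d) = 0.68 × exp(−0.463 × 2.7) = 0.68 × exp(−1.25)
  = 0.68 × 0.2865 = 0.1948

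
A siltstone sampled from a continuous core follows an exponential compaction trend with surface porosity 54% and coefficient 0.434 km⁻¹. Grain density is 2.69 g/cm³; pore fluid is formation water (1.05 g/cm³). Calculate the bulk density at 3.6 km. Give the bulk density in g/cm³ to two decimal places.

Porosity at depth: φ = 0.54·exp(−0.434×3.6) = 0.54×0.2096 = 0.1132
Bulk density: ρ_b = (1−φ)ρ_g + φ·ρ_f = 0.8868×2.69 + 0.1132×1.05
       = 2.385 + 0.119 = 2.504 g/cm³

2.50 g/cm³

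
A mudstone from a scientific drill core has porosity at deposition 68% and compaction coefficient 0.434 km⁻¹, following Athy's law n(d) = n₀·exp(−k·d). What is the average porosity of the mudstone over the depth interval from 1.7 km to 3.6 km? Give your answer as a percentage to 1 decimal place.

22.1%

⟨n⟩ = (1/(d₂−d₁)) ∫ n₀ e^(−kd) dd = n₀·(e^(−k·d₁) − e^(−k·d₂)) / (k·(d₂−d₁))
e^(−0.434×1.7) = 0.4782; e^(−0.434×3.6) = 0.2096
⟨n⟩ = 0.68 × (0.4782 − 0.2096) / (0.434 × 1.9) = 0.68 × 0.3257 = 0.2214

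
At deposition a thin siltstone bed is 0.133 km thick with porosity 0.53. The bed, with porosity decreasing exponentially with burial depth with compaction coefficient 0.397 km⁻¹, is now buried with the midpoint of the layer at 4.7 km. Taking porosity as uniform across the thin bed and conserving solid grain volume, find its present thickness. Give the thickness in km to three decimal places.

0.068 km

Porosity at 4.7 km: phi = 0.53·exp(−0.397×4.7) = 0.0820
Solid-volume conservation: h(1−phi) = h₀(1−phi₀) ⇒ h = h₀·(1−phi₀)/(1−phi)
h = 0.133 × (1 − 0.53)/(1 − 0.0820) = 0.133 × 0.5120 = 0.0681 km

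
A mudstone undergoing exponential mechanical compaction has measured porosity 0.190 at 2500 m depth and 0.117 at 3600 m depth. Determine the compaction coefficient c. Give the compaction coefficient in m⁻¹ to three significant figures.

0.000441 m⁻¹

Working in km (1 km = 1000 m; c in km⁻¹ = c in m⁻¹ × 1000):
Athy: n(z) = n₀ e^(−cz) ⇒ n₁/n₂ = e^{c(z₂−z₁)} ⇒ c = ln(n₁/n₂)/(z₂−z₁)
c = ln(0.19/0.117) / (3.6 − 2.5) = ln(1.624) / 1.1 = 0.4849 / 1.1 = 0.4408 km⁻¹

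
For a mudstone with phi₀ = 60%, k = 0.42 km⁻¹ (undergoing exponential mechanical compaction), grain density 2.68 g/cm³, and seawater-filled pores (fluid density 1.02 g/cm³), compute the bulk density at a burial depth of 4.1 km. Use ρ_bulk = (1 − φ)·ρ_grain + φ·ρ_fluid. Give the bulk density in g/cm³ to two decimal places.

2.50 g/cm³

Porosity at depth: phi = 0.6·exp(−0.42×4.1) = 0.6×0.1787 = 0.1072
Bulk density: ρ_b = (1−phi)ρ_g + phi·ρ_f = 0.8928×2.68 + 0.1072×1.02
       = 2.393 + 0.109 = 2.502 g/cm³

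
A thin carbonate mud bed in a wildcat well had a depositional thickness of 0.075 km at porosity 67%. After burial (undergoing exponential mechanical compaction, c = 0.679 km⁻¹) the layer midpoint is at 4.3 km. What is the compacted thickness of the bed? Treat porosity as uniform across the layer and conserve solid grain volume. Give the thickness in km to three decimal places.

0.026 km

Porosity at 4.3 km: φ = 0.67·exp(−0.679×4.3) = 0.0361
Solid-volume conservation: h(1−φ) = h₀(1−φ₀) ⇒ h = h₀·(1−φ₀)/(1−φ)
h = 0.075 × (1 − 0.67)/(1 − 0.0361) = 0.075 × 0.3424 = 0.0257 km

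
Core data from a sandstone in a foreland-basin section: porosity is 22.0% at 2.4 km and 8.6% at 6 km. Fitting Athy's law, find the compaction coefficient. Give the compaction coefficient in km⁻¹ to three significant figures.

0.261 km⁻¹

Athy: φ(d) = φ₀ e^(−βd) ⇒ φ₁/φ₂ = e^{β(d₂−d₁)} ⇒ β = ln(φ₁/φ₂)/(d₂−d₁)
β = ln(0.22/0.086) / (6 − 2.4) = ln(2.558) / 3.6 = 0.9393 / 3.6 = 0.2609 km⁻¹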